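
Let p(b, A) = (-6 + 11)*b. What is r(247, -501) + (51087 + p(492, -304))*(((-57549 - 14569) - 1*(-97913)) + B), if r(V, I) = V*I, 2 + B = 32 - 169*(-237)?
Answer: 3527445519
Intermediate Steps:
B = 40083 (B = -2 + (32 - 169*(-237)) = -2 + (32 + 40053) = -2 + 40085 = 40083)
p(b, A) = 5*b
r(V, I) = I*V
r(247, -501) + (51087 + p(492, -304))*(((-57549 - 14569) - 1*(-97913)) + B) = -501*247 + (51087 + 5*492)*(((-57549 - 14569) - 1*(-97913)) + 40083) = -123747 + (51087 + 2460)*((-72118 + 97913) + 40083) = -123747 + 53547*(25795 + 40083) = -123747 + 53547*65878 = -123747 + 3527569266 = 3527445519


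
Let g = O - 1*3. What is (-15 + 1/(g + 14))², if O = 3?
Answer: 43681/196 ≈ 222.86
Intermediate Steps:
g = 0 (g = 3 - 1*3 = 3 - 3 = 0)
(-15 + 1/(g + 14))² = (-15 + 1/(0 + 14))² = (-15 + 1/14)² = (-209/14)² = 43681/196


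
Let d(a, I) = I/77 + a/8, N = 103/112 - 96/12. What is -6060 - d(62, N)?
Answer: -52327483/8624 ≈ -6067.7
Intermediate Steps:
N = -793/112 (N = 103*(1/112) - 96*1/12 = 103/112 - 8 = -793/112 ≈ -7.0804)
d(a, I) = a/8 + I/77 (d(a, I) = I*(1/77) + a*(⅛) = I/77 + a/8 = a/8 + I/77)
-6060 - d(62, N) = -6060 - ((⅛)*62 + (1/77)*(-793/112)) = -6060 - (31/4 - 793/8624) = -6060 - 1*66043/8624 = -6060 - 66043/8624 = -52327483/8624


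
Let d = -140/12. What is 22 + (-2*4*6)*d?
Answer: 582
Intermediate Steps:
d = -35/3 (d = -140*1/12 = -35/3 ≈ -11.667)
22 + (-2*4*6)*d = 22 + (-2*4*6)*(-35/3) = 22 - 8*6*(-35/3) = 22 - 48*(-35/3) = 22 + 560 = 582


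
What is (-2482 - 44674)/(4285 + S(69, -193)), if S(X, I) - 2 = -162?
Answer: -47156/4125 ≈ -11.432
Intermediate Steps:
S(X, I) = -160 (S(X, I) = 2 - 162 = -160)
(-2482 - 44674)/(4285 + S(69, -193)) = (-2482 - 44674)/(4285 - 160) = -47156/4125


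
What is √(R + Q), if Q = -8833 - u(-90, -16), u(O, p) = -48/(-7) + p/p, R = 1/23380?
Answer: I*√1208157051955/11690 ≈ 94.026*I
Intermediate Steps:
R = 1/23380 ≈ 4.2772e-5
u(O, p) = 55/7 (u(O, p) = -48*(-⅐) + 1 = 48/7 + 1 = 55/7)
Q = -61886/7 (Q = -8833 - 1*55/7 = -8833 - 55/7 = -61886/7 ≈ -8840.9)
√(R + Q) = √(1/23380 - 61886/7) = √(-206699239/23380) = I*√1208157051955/11690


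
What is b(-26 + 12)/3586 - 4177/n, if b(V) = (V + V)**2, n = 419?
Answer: -7325113/751267 ≈ -9.7504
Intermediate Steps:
b(V) = 4*V**2 (b(V) = (2*V)**2 = 4*V**2)
b(-26 + 12)/3586 - 4177/n = (4*(-26 + 12)**2)/3586 - 4177/419 = (4*(-14)**2)*(1/3586) - 4177*1/419 = (4*196)*(1/3586) - 4177/419 = 784*(1/3586) - 4177/419 = 392/1793 - 4177/419 = -7325113/751267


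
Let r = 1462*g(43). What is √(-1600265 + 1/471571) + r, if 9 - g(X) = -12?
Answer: 30702 + I*√355865663355259294/471571 ≈ 30702.0 + 1265.0*I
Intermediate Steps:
g(X) = 21 (g(X) = 9 - 1*(-12) = 9 + 12 = 21)
r = 30702 (r = 1462*21 = 30702)
√(-1600265 + 1/471571) + r = √(-1600265 + 1/471571) + 30702 = √(-754638566314/471571) + 30702 = I*√355865663355259294/471571 + 30702 = 30702 + I*√355865663355259294/471571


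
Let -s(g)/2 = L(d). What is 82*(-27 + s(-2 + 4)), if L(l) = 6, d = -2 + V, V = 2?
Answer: -3198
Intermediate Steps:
d = 0 (d = -2 + 2 = 0)
s(g) = -12 (s(g) = -2*6 = -12)
82*(-27 + s(-2 + 4)) = 82*(-27 - 12) = 82*(-39) = -3198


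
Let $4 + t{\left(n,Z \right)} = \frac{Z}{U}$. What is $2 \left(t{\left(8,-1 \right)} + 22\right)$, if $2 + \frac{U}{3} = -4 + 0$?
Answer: $\frac{325}{9} \approx 36.111$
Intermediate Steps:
$U = -18$ ($U = -6 + 3 \left(-4 + 0\right) = -6 + 3 \left(-4\right) = -6 - 12 = -18$)
$t{\left(n,Z \right)} = -4 - \frac{Z}{18}$ ($t{\left(n,Z \right)} = -4 + \frac{Z}{-18} = -4 + Z \left(- \frac{1}{18}\right) = -4 - \frac{Z}{18}$)
$2 \left(t{\left(8,-1 \right)} + 22\right) = 2 \left(\left(-4 - - \frac{1}{18}\right) + 22\right) = 2 \left(\left(-4 + \frac{1}{18}\right) + 22\right) = 2 \left(- \frac{71}{18} + 22\right) = 2 \cdot \frac{325}{18} = \frac{325}{9}$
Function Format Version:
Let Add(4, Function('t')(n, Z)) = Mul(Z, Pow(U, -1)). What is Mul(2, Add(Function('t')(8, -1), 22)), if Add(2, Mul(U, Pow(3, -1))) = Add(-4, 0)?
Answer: Rational(325, 9) ≈ 36.111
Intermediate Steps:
U = -18 (U = Add(-6, Mul(3, Add(-4, 0))) = Add(-6, Mul(3, -4)) = Add(-6, -12) = -18)
Function('t')(n, Z) = Add(-4, Mul(Rational(-1, 18), Z)) (Function('t')(n, Z) = Add(-4, Mul(Z, Pow(-18, -1))) = Add(-4, Mul(Z, Rational(-1, 18))) = Add(-4, Mul(Rational(-1, 18), Z)))
Mul(2, Add(Function('t')(8, -1), 22)) = Mul(2, Add(Add(-4, Mul(Rational(-1, 18), -1)), 22)) = Mul(2, Add(Add(-4, Rational(1, 18)), 22)) = Mul(2, Add(Rational(-71, 18), 22)) = Mul(2, Rational(325, 18)) = Rational(325, 9)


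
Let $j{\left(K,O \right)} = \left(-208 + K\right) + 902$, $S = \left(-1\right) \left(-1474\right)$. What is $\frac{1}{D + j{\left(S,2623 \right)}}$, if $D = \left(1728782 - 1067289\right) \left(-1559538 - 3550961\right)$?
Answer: $- \frac{1}{3380559312839} \approx -2.9581 \cdot 10^{-13}$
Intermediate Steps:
$S = 1474$
$j{\left(K,O \right)} = 694 + K$
$D = -3380559315007$ ($D = 661493 \left(-5110499\right) = -3380559315007$)
$\frac{1}{D + j{\left(S,2623 \right)}} = \frac{1}{-3380559315007 + \left(694 + 1474\right)} = \frac{1}{-3380559315007 + 2168} = \frac{1}{-3380559312839} = - \frac{1}{3380559312839}$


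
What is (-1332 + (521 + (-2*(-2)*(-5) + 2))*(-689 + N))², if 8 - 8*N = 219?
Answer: 8348198955625/64 ≈ 1.3044e+11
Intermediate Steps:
N = -211/8 (N = 1 - ⅛*219 = 1 - 219/8 = -211/8 ≈ -26.375)
(-1332 + (521 + (-2*(-2)*(-5) + 2))*(-689 + N))² = (-1332 + (521 + (-2*(-2)*(-5) + 2))*(-689 - 211/8))² = (-1332 + (521 + (4*(-5) + 2))*(-5723/8))² = (-1332 + (521 + (-20 + 2))*(-5723/8))² = (-1332 + (521 - 18)*(-5723/8))² = (-1332 + 503*(-5723/8))² = (-1332 - 2878669/8)² = (-2889325/8)² = 8348198955625/64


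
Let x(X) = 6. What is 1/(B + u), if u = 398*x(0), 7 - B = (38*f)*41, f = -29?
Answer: 1/47577 ≈ 2.1019e-5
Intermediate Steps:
B = 45189 (B = 7 - 38*(-29)*41 = 7 - (-1102)*41 = 7 - 1*(-45182) = 7 + 45182 = 45189)
u = 2388 (u = 398*6 = 2388)
1/(B + u) = 1/(45189 + 2388) = 1/47577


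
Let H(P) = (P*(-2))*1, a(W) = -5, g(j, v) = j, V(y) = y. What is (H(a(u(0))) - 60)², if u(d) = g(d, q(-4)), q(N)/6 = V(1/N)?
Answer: 2500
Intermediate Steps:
q(N) = 6/N
u(d) = d
H(P) = -2*P (H(P) = -2*P*1 = -2*P)
(H(a(u(0))) - 60)² = (-2*(-5) - 60)² = (10 - 60)² = (-50)² = 2500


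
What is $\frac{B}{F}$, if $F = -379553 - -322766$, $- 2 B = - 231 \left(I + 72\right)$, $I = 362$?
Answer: $- \frac{16709}{18929} \approx -0.88272$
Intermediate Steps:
$B = 50127$ ($B = - \frac{\left(-231\right) \left(362 + 72\right)}{2} = - \frac{\left(-231\right) 434}{2} = \left(- \frac{1}{2}\right) \left(-100254\right) = 50127$)
$F = -56787$ ($F = -379553 + 322766 = -56787$)
$\frac{B}{F} = \frac{50127}{-56787} = 50127 \left(- \frac{1}{56787}\right) = - \frac{16709}{18929}$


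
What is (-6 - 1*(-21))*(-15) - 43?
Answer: -268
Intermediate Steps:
(-6 - 1*(-21))*(-15) - 43 = (-6 + 21)*(-15) - 43 = 15*(-15) - 43 = -225 - 43 = -268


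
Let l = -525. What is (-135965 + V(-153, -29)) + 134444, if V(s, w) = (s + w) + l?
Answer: -2228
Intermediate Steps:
V(s, w) = -525 + s + w (V(s, w) = (s + w) - 525 = -525 + s + w)
(-135965 + V(-153, -29)) + 134444 = (-135965 + (-525 - 153 - 29)) + 134444 = (-135965 - 707) + 134444 = -136672 + 134444 = -2228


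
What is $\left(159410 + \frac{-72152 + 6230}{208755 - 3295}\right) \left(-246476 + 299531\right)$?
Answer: $\frac{173767394913129}{20546} \approx 8.4575 \cdot 10^{9}$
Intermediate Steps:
$\left(159410 + \frac{-72152 + 6230}{208755 - 3295}\right) \left(-246476 + 299531\right) = \left(159410 - \frac{65922}{205460}\right) 53055 = \left(159410 - \frac{32961}{102730}\right) 53055 = \frac{16376156339}{102730} \cdot 53055 = \frac{173767394913129}{20546}$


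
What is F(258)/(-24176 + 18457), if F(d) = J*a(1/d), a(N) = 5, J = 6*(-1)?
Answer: 30/5719 ≈ 0.0052457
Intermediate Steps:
J = -6
F(d) = -30 (F(d) = -6*5 = -30)
F(258)/(-24176 + 18457) = -30/(-24176 + 18457) = -30/(-5719) = -30*(-1/5719) = 30/5719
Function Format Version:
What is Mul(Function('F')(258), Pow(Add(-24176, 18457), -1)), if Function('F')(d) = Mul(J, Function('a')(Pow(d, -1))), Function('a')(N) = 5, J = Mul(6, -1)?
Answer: Rational(30, 5719) ≈ 0.0052457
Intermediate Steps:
J = -6
Function('F')(d) = -30 (Function('F')(d) = Mul(-6, 5) = -30)
Mul(Function('F')(258), Pow(Add(-24176, 18457), -1)) = Mul(-30, Pow(Add(-24176, 18457), -1)) = Mul(-30, Pow(-5719, -1)) = Mul(-30, Rational(-1, 5719)) = Rational(30, 5719)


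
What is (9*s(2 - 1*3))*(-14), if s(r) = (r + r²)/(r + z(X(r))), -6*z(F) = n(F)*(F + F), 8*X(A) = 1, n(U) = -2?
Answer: 0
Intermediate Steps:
X(A) = ⅛ (X(A) = (⅛)*1 = ⅛)
z(F) = 2*F/3 (z(F) = -(-1)*(F + F)/3 = -(-1)*2*F/3 = -(-2)*F/3 = 2*F/3)
s(r) = (r + r²)/(1/12 + r) (s(r) = (r + r²)/(r + (⅔)*(⅛)) = (r + r²)/(r + 1/12) = (r + r²)/(1/12 + r))
(9*s(2 - 1*3))*(-14) = (9*(12*(2 - 1*3)*(1 + (2 - 1*3))/(1 + 12*(2 - 1*3))))*(-14) = (9*(12*(2 - 3)*(1 + (2 - 3))/(1 + 12*(2 - 3))))*(-14) = (9*(12*(-1)*(1 - 1)/(1 + 12*(-1))))*(-14) = (9*(12*(-1)*0/(1 - 12)))*(-14) = (9*(12*(-1)*0/(-11)))*(-14) = (9*(12*(-1)*(-1/11)*0))*(-14) = (9*0)*(-14) = 0*(-14) = 0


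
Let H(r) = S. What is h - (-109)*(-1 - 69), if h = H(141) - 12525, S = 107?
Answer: -20048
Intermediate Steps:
H(r) = 107
h = -12418 (h = 107 - 12525 = -12418)
h - (-109)*(-1 - 69) = -12418 - (-109)*(-1 - 69) = -12418 - (-109)*(-70) = -12418 - 1*7630 = -12418 - 7630 = -20048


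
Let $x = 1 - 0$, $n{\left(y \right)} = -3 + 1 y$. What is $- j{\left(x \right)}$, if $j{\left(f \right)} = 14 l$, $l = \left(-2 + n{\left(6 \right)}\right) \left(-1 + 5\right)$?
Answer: $-56$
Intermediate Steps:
$n{\left(y \right)} = -3 + y$
$l = 4$ ($l = \left(-2 + \left(-3 + 6\right)\right) \left(-1 + 5\right) = \left(-2 + 3\right) 4 = 1 \cdot 4 = 4$)
$x = 1$ ($x = 1 + 0 = 1$)
$j{\left(f \right)} = 56$ ($j{\left(f \right)} = 14 \cdot 4 = 56$)
$- j{\left(x \right)} = \left(-1\right) 56 = -56$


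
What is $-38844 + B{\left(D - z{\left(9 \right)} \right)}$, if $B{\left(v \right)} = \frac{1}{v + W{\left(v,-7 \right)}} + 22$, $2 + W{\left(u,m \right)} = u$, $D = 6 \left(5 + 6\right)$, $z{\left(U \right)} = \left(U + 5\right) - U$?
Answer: $- \frac{4658639}{120} \approx -38822.0$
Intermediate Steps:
$z{\left(U \right)} = 5$ ($z{\left(U \right)} = \left(5 + U\right) - U = 5$)
$D = 66$ ($D = 6 \cdot 11 = 66$)
$W{\left(u,m \right)} = -2 + u$
$B{\left(v \right)} = 22 + \frac{1}{-2 + 2 v}$ ($B{\left(v \right)} = \frac{1}{v + \left(-2 + v\right)} + 22 = \frac{1}{-2 + 2 v} + 22 = 22 + \frac{1}{-2 + 2 v}$)
$-38844 + B{\left(D - z{\left(9 \right)} \right)} = -38844 + \frac{-43 + 44 \left(66 - 5\right)}{2 \left(-1 + \left(66 - 5\right)\right)} = -38844 + \frac{-43 + 44 \cdot 61}{2 \left(-1 + 61\right)} = -38844 + \frac{-43 + 2684}{2 \cdot 60} = -38844 + \frac{1}{2} \cdot \frac{1}{60} \cdot 2641 = -38844 + \frac{2641}{120} = - \frac{4658639}{120}$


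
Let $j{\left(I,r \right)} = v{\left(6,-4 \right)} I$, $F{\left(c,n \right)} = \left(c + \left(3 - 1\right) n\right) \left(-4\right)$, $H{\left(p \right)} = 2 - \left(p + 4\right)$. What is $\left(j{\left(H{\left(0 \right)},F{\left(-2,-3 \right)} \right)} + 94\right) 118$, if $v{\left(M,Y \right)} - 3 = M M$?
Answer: $1888$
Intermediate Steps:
$H{\left(p \right)} = -2 - p$ ($H{\left(p \right)} = 2 - \left(4 + p\right) = -2 - p$)
$v{\left(M,Y \right)} = 3 + M^{2}$ ($v{\left(M,Y \right)} = 3 + M M = 3 + M^{2}$)
$F{\left(c,n \right)} = - 8 n - 4 c$ ($F{\left(c,n \right)} = \left(c + \left(3 - 1\right) n\right) \left(-4\right) = \left(c + 2 n\right) \left(-4\right) = - 8 n - 4 c$)
$j{\left(I,r \right)} = 39 I$ ($j{\left(I,r \right)} = \left(3 + 6^{2}\right) I = \left(3 + 36\right) I = 39 I$)
$\left(j{\left(H{\left(0 \right)},F{\left(-2,-3 \right)} \right)} + 94\right) 118 = \left(39 \left(-2 - 0\right) + 94\right) 118 = \left(39 \left(-2 + 0\right) + 94\right) 118 = \left(39 \left(-2\right) + 94\right) 118 = \left(-78 + 94\right) 118 = 16 \cdot 118 = 1888$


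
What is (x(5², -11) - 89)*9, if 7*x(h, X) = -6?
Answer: -5661/7 ≈ -808.71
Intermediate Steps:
x(h, X) = -6/7 (x(h, X) = (⅐)*(-6) = -6/7)
(x(5², -11) - 89)*9 = (-6/7 - 89)*9 = -629/7*9 = -5661/7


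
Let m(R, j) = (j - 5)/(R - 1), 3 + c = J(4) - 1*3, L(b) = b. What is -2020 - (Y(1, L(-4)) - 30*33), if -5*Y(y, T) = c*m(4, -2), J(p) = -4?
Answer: -3076/3 ≈ -1025.3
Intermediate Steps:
c = -10 (c = -3 + (-4 - 1*3) = -3 + (-4 - 3) = -3 - 7 = -10)
m(R, j) = (-5 + j)/(-1 + R)
Y(y, T) = -14/3 (Y(y, T) = -(-2)*(-5 - 2)/(-1 + 4) = -(-2)*-7/3 = -(-2)*(1/3)*(-7) = -(-2)*(-7)/3 = -1/5*70/3 = -14/3)
-2020 - (Y(1, L(-4)) - 30*33) = -2020 - (-14/3 - 30*33) = -2020 - (-14/3 - 990) = -2020 - 1*(-2984/3) = -2020 + 2984/3 = -3076/3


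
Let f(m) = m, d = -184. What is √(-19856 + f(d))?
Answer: 2*I*√5010 ≈ 141.56*I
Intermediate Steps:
√(-19856 + f(d)) = √(-19856 - 184) = √(-20040) = 2*I*√5010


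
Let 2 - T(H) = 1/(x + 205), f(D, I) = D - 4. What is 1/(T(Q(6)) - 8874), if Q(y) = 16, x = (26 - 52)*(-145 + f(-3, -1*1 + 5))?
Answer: -4157/36880905 ≈ -0.00011271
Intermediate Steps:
f(D, I) = -4 + D
x = 3952 (x = (26 - 52)*(-145 + (-4 - 3)) = -26*(-145 - 7) = -26*(-152) = 3952)
T(H) = 8313/4157 (T(H) = 2 - 1/(3952 + 205) = 2 - 1/4157 = 8313/4157)
1/(T(Q(6)) - 8874) = 1/(8313/4157 - 8874) = 1/(-36880905/4157) = -4157/36880905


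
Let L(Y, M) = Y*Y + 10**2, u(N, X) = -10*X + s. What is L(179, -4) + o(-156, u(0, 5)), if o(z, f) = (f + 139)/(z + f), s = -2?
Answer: 6685241/208 ≈ 32141.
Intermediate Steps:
u(N, X) = -2 - 10*X (u(N, X) = -10*X - 2 = -2 - 10*X)
L(Y, M) = 100 + Y**2 (L(Y, M) = Y**2 + 100 = 100 + Y**2)
o(z, f) = (139 + f)/(f + z)
L(179, -4) + o(-156, u(0, 5)) = (100 + 179**2) + (139 + (-2 - 10*5))/((-2 - 10*5) - 156) = (100 + 32041) + (139 + (-2 - 50))/((-2 - 50) - 156) = 32141 + (139 - 52)/(-52 - 156) = 32141 + 87/(-208) = 32141 - 1/208*87 = 32141 - 87/208 = 6685241/208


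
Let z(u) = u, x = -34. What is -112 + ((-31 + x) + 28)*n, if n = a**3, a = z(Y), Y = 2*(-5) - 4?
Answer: 101416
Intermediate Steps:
Y = -14 (Y = -10 - 4 = -14)
a = -14
n = -2744 (n = (-14)**3 = -2744)
-112 + ((-31 + x) + 28)*n = -112 + ((-31 - 34) + 28)*(-2744) = -112 + (-65 + 28)*(-2744) = -112 - 37*(-2744) = -112 + 101528 = 101416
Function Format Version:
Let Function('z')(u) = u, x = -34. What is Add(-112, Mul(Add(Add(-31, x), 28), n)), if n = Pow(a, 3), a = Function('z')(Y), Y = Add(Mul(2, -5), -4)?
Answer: 101416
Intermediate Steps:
Y = -14 (Y = Add(-10, -4) = -14)
a = -14
n = -2744 (n = Pow(-14, 3) = -2744)
Add(-112, Mul(Add(Add(-31, x), 28), n)) = Add(-112, Mul(Add(Add(-31, -34), 28), -2744)) = Add(-112, Mul(Add(-65, 28), -2744)) = Add(-112, Mul(-37, -2744)) = Add(-112, 101528) = 101416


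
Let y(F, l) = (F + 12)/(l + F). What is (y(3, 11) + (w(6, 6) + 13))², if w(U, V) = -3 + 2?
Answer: 33489/196 ≈ 170.86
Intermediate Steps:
w(U, V) = -1
y(F, l) = (12 + F)/(F + l)
(y(3, 11) + (w(6, 6) + 13))² = ((12 + 3)/(3 + 11) + (-1 + 13))² = (15/14 + 12)² = (183/14)² = 33489/196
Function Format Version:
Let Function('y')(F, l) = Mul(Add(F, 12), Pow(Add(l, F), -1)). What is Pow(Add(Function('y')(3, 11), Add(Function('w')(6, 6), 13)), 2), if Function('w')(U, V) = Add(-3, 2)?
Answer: Rational(33489, 196) ≈ 170.86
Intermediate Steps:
Function('w')(U, V) = -1
Function('y')(F, l) = Mul(Pow(Add(F, l), -1), Add(12, F)) (Function('y')(F, l) = Mul(Add(12, F), Pow(Add(F, l), -1)) = Mul(Pow(Add(F, l), -1), Add(12, F)))
Pow(Add(Function('y')(3, 11), Add(Function('w')(6, 6), 13)), 2) = Pow(Add(Mul(Pow(Add(3, 11), -1), Add(12, 3)), Add(-1, 13)), 2) = Pow(Add(Mul(Pow(14, -1), 15), 12), 2) = Pow(Add(Mul(Rational(1, 14), 15), 12), 2) = Pow(Add(Rational(15, 14), 12), 2) = Pow(Rational(183, 14), 2) = Rational(33489, 196)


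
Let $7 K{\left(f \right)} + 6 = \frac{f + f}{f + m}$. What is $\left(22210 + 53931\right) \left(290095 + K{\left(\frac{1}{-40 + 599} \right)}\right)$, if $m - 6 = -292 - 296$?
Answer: $\frac{50302437977654421}{2277359} \approx 2.2088 \cdot 10^{10}$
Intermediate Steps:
$m = -582$ ($m = 6 - 588 = -582$)
$K{\left(f \right)} = - \frac{6}{7} + \frac{2 f}{7 \left(-582 + f\right)}$ ($K{\left(f \right)} = - \frac{6}{7} + \frac{\left(f + f\right) \frac{1}{f - 582}}{7} = - \frac{6}{7} + \frac{2 f \frac{1}{-582 + f}}{7} = - \frac{6}{7} + \frac{2 f}{7 \left(-582 + f\right)}$)
$\left(22210 + 53931\right) \left(290095 + K{\left(\frac{1}{-40 + 599} \right)}\right) = \left(22210 + 53931\right) \left(290095 + \frac{4 \left(873 - \frac{1}{-40 + 599}\right)}{7 \left(-582 + \frac{1}{-40 + 599}\right)}\right) = 76141 \left(290095 + \frac{4 \left(873 - \frac{1}{559}\right)}{7 \left(-582 + \frac{1}{559}\right)}\right) = 76141 \left(290095 + \frac{4 \left(873 - \frac{1}{559}\right)}{7 \left(- \frac{325337}{559}\right)}\right) = 76141 \left(290095 + \frac{4}{7} \left(- \frac{559}{325337}\right) \frac{488006}{559}\right) = 76141 \left(290095 - \frac{1952024}{2277359}\right) = 76141 \cdot \frac{660648507081}{2277359} = \frac{50302437977654421}{2277359}$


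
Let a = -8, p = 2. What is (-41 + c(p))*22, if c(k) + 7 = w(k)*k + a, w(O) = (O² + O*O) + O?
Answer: -792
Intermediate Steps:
w(O) = O + 2*O² (w(O) = (O² + O²) + O = 2*O² + O = O + 2*O²)
c(k) = -15 + k²*(1 + 2*k) (c(k) = -7 + ((k*(1 + 2*k))*k - 8) = -7 + (k²*(1 + 2*k) - 8) = -7 + (-8 + k²*(1 + 2*k)) = -15 + k²*(1 + 2*k))
(-41 + c(p))*22 = (-41 + (-15 + 2²*(1 + 2*2)))*22 = (-41 + (-15 + 4*(1 + 4)))*22 = (-41 + (-15 + 4*5))*22 = (-41 + (-15 + 20))*22 = (-41 + 5)*22 = -36*22 = -792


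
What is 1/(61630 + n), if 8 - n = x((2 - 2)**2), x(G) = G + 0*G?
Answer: 1/61638 ≈ 1.6224e-5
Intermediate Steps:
x(G) = G (x(G) = G + 0 = G)
n = 8 (n = 8 - (2 - 2)**2 = 8 - 1*0**2 = 8 - 1*0 = 8 + 0 = 8)
1/(61630 + n) = 1/(61630 + 8) = 1/61638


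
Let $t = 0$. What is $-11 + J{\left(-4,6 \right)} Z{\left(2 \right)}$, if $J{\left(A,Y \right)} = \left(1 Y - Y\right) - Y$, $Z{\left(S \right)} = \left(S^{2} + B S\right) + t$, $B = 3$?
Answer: $-71$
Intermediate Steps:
$Z{\left(S \right)} = S^{2} + 3 S$ ($Z{\left(S \right)} = \left(S^{2} + 3 S\right) + 0 = S^{2} + 3 S$)
$J{\left(A,Y \right)} = - Y$ ($J{\left(A,Y \right)} = \left(Y - Y\right) - Y = 0 - Y = - Y$)
$-11 + J{\left(-4,6 \right)} Z{\left(2 \right)} = -11 + \left(-1\right) 6 \cdot 2 \left(3 + 2\right) = -11 - 6 \cdot 2 \cdot 5 = -11 - 60 = -71$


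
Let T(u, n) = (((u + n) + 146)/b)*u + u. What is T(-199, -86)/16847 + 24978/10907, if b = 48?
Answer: 20396124431/8820010992 ≈ 2.3125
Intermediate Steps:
T(u, n) = u + u*(73/24 + n/48 + u/48) (T(u, n) = (((u + n) + 146)/48)*u + u = (((n + u) + 146)*(1/48))*u + u = ((146 + n + u)*(1/48))*u + u = (73/24 + n/48 + u/48)*u + u = u*(73/24 + n/48 + u/48) + u = u + u*(73/24 + n/48 + u/48))
T(-199, -86)/16847 + 24978/10907 = ((1/48)*(-199)*(194 - 86 - 199))/16847 + 24978/10907 = ((1/48)*(-199)*(-91))*(1/16847) + 24978*(1/10907) = (18109/48)*(1/16847) + 24978/10907 = 18109/808656 + 24978/10907 = 20396124431/8820010992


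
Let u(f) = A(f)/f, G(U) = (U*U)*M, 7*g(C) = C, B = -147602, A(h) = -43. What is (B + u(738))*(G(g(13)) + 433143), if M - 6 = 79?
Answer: -1156751318500334/18081 ≈ -6.3976e+10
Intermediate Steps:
M = 85 (M = 6 + 79 = 85)
g(C) = C/7
G(U) = 85*U² (G(U) = (U*U)*85 = U²*85 = 85*U²)
u(f) = -43/f
(B + u(738))*(G(g(13)) + 433143) = (-147602 - 43/738)*(85*((⅐)*13)² + 433143) = (-147602 - 43*1/738)*(85*(13/7)² + 433143) = (-147602 - 43/738)*(85*(169/49) + 433143) = -108930319*(14365/49 + 433143)/738 = -108930319/738*21238372/49 = -1156751318500334/18081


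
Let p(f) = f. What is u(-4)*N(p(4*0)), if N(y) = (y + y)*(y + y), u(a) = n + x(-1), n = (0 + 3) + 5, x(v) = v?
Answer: 0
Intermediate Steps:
n = 8 (n = 3 + 5 = 8)
u(a) = 7 (u(a) = 8 - 1 = 7)
N(y) = 4*y² (N(y) = (2*y)*(2*y) = 4*y²)
u(-4)*N(p(4*0)) = 7*(4*(4*0)²) = 7*(4*0²) = 7*(4*0) = 7*0 = 0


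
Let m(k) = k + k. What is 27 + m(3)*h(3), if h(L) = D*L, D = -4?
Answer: -45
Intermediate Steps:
h(L) = -4*L
m(k) = 2*k
27 + m(3)*h(3) = 27 + (2*3)*(-4*3) = 27 + 6*(-12) = 27 - 72 = -45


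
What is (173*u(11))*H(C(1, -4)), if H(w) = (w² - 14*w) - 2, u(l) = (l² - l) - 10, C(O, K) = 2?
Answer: -449800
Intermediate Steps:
u(l) = -10 + l² - l
H(w) = -2 + w² - 14*w
(173*u(11))*H(C(1, -4)) = (173*(-10 + 11² - 1*11))*(-2 + 2² - 14*2) = (173*(-10 + 121 - 11))*(-2 + 4 - 28) = (173*100)*(-26) = 17300*(-26) = -449800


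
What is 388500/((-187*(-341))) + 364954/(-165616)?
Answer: 1866808831/480037976 ≈ 3.8889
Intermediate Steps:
388500/((-187*(-341))) + 364954/(-165616) = 388500/63767 + 364954*(-1/165616) = 388500*(1/63767) - 182477/82808 = 388500/63767 - 182477/82808 = 1866808831/480037976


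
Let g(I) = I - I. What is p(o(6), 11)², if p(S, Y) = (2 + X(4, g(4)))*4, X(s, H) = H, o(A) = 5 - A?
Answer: 64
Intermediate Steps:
g(I) = 0
p(S, Y) = 8 (p(S, Y) = (2 + 0)*4 = 2*4 = 8)
p(o(6), 11)² = 8² = 64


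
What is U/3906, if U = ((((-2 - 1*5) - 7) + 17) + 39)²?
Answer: 14/31 ≈ 0.45161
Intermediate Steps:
U = 1764 (U = ((((-2 - 5) - 7) + 17) + 39)² = (((-7 - 7) + 17) + 39)² = ((-14 + 17) + 39)² = (3 + 39)² = 42² = 1764)
U/3906 = 1764/3906 = 1764*(1/3906) = 14/31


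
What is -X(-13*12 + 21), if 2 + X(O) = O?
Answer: 137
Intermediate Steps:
X(O) = -2 + O
-X(-13*12 + 21) = -(-2 + (-13*12 + 21)) = -(-2 + (-156 + 21)) = -(-2 - 135) = -1*(-137) = 137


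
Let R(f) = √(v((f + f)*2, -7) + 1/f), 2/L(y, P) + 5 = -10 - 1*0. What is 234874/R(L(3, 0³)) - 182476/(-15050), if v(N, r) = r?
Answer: 13034/1075 - 234874*I*√58/29 ≈ 12.125 - 61681.0*I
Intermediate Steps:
L(y, P) = -2/15 (L(y, P) = 2/(-5 + (-10 - 1*0)) = 2/(-5 + (-10 + 0)) = 2/(-5 - 10) = 2/(-15) = 2*(-1/15) = -2/15)
R(f) = √(-7 + 1/f)
234874/R(L(3, 0³)) - 182476/(-15050) = 234874/(√(-7 + 1/(-2/15))) - 182476/(-15050) = 234874/(√(-7 - 15/2)) - 182476*(-1/15050) = 234874/(√(-29/2)) + 13034/1075 = 234874/((I*√58/2)) + 13034/1075 = 234874*(-I*√58/29) + 13034/1075 = -234874*I*√58/29 + 13034/1075 = 13034/1075 - 234874*I*√58/29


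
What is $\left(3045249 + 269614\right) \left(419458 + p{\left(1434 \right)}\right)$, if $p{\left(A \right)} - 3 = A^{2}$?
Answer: $8206994168071$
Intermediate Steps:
$p{\left(A \right)} = 3 + A^{2}$
$\left(3045249 + 269614\right) \left(419458 + p{\left(1434 \right)}\right) = \left(3045249 + 269614\right) \left(419458 + \left(3 + 1434^{2}\right)\right) = 3314863 \left(419458 + \left(3 + 2056356\right)\right) = 3314863 \left(419458 + 2056359\right) = 3314863 \cdot 2475817 = 8206994168071$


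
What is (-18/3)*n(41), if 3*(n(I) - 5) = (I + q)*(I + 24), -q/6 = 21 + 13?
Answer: 21160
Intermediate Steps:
q = -204 (q = -6*(21 + 13) = -6*34 = -204)
n(I) = 5 + (-204 + I)*(24 + I)/3 (n(I) = 5 + ((I - 204)*(I + 24))/3 = 5 + ((-204 + I)*(24 + I))/3 = 5 + (-204 + I)*(24 + I)/3)
(-18/3)*n(41) = (-18/3)*(-1627 - 60*41 + (⅓)*41²) = (-18*⅓)*(-1627 - 2460 + (⅓)*1681) = -6*(-1627 - 2460 + 1681/3) = -6*(-10580/3) = 21160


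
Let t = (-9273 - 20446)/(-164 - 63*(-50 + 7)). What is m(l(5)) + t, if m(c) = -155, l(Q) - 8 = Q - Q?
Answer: -424194/2545 ≈ -166.68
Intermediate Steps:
l(Q) = 8 (l(Q) = 8 + (Q - Q) = 8 + 0 = 8)
t = -29719/2545 (t = -29719/(-164 - 63*(-43)) = -29719/(-164 + 2709) = -29719/2545 ≈ -11.677)
m(l(5)) + t = -155 - 29719/2545 = -424194/2545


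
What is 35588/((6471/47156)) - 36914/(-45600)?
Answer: 12754266544549/49179600 ≈ 2.5934e+5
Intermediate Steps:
35588/((6471/47156)) - 36914/(-45600) = 35588/((6471*(1/47156))) - 36914*(-1/45600) = 35588/(6471/47156) + 18457/22800 = 35588*(47156/6471) + 18457/22800 = 1678187728/6471 + 18457/22800 = 12754266544549/49179600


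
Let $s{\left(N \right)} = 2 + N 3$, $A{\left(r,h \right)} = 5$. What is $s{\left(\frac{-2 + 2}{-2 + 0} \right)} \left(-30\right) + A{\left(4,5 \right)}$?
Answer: $-55$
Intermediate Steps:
$s{\left(N \right)} = 2 + 3 N$
$s{\left(\frac{-2 + 2}{-2 + 0} \right)} \left(-30\right) + A{\left(4,5 \right)} = \left(2 + 3 \frac{-2 + 2}{-2 + 0}\right) \left(-30\right) + 5 = \left(2 + 3 \frac{0}{-2}\right) \left(-30\right) + 5 = \left(2 + 3 \cdot 0 \left(- \frac{1}{2}\right)\right) \left(-30\right) + 5 = \left(2 + 3 \cdot 0\right) \left(-30\right) + 5 = \left(2 + 0\right) \left(-30\right) + 5 = 2 \left(-30\right) + 5 = -60 + 5 = -55$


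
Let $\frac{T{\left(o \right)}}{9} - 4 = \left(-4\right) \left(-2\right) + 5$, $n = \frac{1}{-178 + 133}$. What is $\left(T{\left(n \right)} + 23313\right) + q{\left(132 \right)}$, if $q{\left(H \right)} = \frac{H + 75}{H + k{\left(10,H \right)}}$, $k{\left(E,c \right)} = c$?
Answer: $\frac{2065077}{88} \approx 23467.0$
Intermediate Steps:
$n = - \frac{1}{45}$ ($n = \frac{1}{-45} = - \frac{1}{45} \approx -0.022222$)
$T{\left(o \right)} = 153$ ($T{\left(o \right)} = 36 + 9 \left(\left(-4\right) \left(-2\right) + 5\right) = 36 + 9 \left(8 + 5\right) = 36 + 9 \cdot 13 = 36 + 117 = 153$)
$q{\left(H \right)} = \frac{75 + H}{2 H}$ ($q{\left(H \right)} = \frac{H + 75}{H + H} = \frac{75 + H}{2 H}$)
$\left(T{\left(n \right)} + 23313\right) + q{\left(132 \right)} = \left(153 + 23313\right) + \frac{75 + 132}{2 \cdot 132} = 23466 + \frac{1}{2} \cdot \frac{1}{132} \cdot 207 = 23466 + \frac{69}{88} = \frac{2065077}{88}$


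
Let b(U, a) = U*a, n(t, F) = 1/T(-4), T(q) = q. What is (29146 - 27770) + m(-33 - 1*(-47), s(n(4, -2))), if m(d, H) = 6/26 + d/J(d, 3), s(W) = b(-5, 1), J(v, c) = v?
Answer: 17904/13 ≈ 1377.2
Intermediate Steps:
n(t, F) = -1/4 (n(t, F) = 1/(-4) = -1/4)
s(W) = -5 (s(W) = -5*1 = -5)
m(d, H) = 16/13 (m(d, H) = 6/26 + d/d = 6*(1/26) + 1 = 3/13 + 1 = 16/13)
(29146 - 27770) + m(-33 - 1*(-47), s(n(4, -2))) = (29146 - 27770) + 16/13 = 1376 + 16/13 = 17904/13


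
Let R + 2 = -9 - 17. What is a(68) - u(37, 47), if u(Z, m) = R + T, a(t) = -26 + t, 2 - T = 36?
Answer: 104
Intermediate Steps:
R = -28 (R = -2 + (-9 - 17) = -2 - 26 = -28)
T = -34 (T = 2 - 1*36 = 2 - 36 = -34)
u(Z, m) = -62 (u(Z, m) = -28 - 34 = -62)
a(68) - u(37, 47) = (-26 + 68) - 1*(-62) = 42 + 62 = 104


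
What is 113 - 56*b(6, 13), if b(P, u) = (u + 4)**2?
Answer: -16071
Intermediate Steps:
b(P, u) = (4 + u)**2
113 - 56*b(6, 13) = 113 - 56*(4 + 13)**2 = 113 - 56*17**2 = 113 - 56*289 = 113 - 16184 = -16071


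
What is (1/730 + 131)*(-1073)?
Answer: -102612063/730 ≈ -1.4056e+5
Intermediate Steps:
(1/730 + 131)*(-1073) = (95631/730)*(-1073) = -102612063/730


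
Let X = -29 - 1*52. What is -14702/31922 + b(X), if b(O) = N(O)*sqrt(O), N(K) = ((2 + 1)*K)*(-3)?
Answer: -7351/15961 + 6561*I ≈ -0.46056 + 6561.0*I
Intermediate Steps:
N(K) = -9*K (N(K) = (3*K)*(-3) = -9*K)
X = -81 (X = -29 - 52 = -81)
b(O) = -9*O**(3/2) (b(O) = (-9*O)*sqrt(O) = -9*O**(3/2))
-14702/31922 + b(X) = -14702/31922 - (-6561)*I = -14702*1/31922 - (-6561)*I = -7351/15961 + 6561*I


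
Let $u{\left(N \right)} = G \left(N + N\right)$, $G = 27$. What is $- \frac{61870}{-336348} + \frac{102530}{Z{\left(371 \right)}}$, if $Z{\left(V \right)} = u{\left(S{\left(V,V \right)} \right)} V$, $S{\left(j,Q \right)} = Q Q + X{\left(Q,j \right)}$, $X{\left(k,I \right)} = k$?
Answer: $\frac{2376400747825}{12916381743972} \approx 0.18398$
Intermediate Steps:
$S{\left(j,Q \right)} = Q + Q^{2}$ ($S{\left(j,Q \right)} = Q Q + Q = Q^{2} + Q = Q + Q^{2}$)
$u{\left(N \right)} = 54 N$ ($u{\left(N \right)} = 27 \left(N + N\right) = 27 \cdot 2 N = 54 N$)
$Z{\left(V \right)} = 54 V^{2} \left(1 + V\right)$ ($Z{\left(V \right)} = 54 V \left(1 + V\right) V = 54 V^{2} \left(1 + V\right)$)
$- \frac{61870}{-336348} + \frac{102530}{Z{\left(371 \right)}} = - \frac{61870}{-336348} + \frac{102530}{54 \cdot 371^{2} \left(1 + 371\right)} = \left(-61870\right) \left(- \frac{1}{336348}\right) + \frac{102530}{54 \cdot 137641 \cdot 372} = \frac{30935}{168174} + \frac{102530}{2764932408} = \frac{30935}{168174} + 102530 \cdot \frac{1}{2764932408} = \frac{30935}{168174} + \frac{51265}{1382466204} = \frac{2376400747825}{12916381743972}$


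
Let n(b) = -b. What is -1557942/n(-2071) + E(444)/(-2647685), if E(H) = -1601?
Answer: -4124936348599/5483355635 ≈ -752.26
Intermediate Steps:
-1557942/n(-2071) + E(444)/(-2647685) = -1557942/((-1*(-2071))) - 1601/(-2647685) = -1557942/2071 - 1601*(-1/2647685) = -1557942*1/2071 + 1601/2647685 = -1557942/2071 + 1601/2647685 = -4124936348599/5483355635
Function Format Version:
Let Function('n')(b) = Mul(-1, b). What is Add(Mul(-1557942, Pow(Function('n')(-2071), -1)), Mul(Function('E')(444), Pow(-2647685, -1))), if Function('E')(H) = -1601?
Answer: Rational(-4124936348599, 5483355635) ≈ -752.26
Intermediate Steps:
Add(Mul(-1557942, Pow(Function('n')(-2071), -1)), Mul(Function('E')(444), Pow(-2647685, -1))) = Add(Mul(-1557942, Pow(Mul(-1, -2071), -1)), Mul(-1601, Pow(-2647685, -1))) = Add(Mul(-1557942, Pow(2071, -1)), Mul(-1601, Rational(-1, 2647685))) = Add(Mul(-1557942, Rational(1, 2071)), Rational(1601, 2647685)) = Add(Rational(-1557942, 2071), Rational(1601, 2647685)) = Rational(-4124936348599, 5483355635)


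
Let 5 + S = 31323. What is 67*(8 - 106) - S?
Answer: -37884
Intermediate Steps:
S = 31318 (S = -5 + 31323 = 31318)
67*(8 - 106) - S = 67*(8 - 106) - 1*31318 = 67*(-98) - 31318 = -6566 - 31318 = -37884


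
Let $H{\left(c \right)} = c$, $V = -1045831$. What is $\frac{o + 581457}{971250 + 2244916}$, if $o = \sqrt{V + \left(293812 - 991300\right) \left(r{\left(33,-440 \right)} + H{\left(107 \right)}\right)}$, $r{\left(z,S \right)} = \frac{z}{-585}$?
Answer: $\frac{581457}{3216166} + \frac{i \sqrt{319569288935}}{209050790} \approx 0.18079 + 0.0027042 i$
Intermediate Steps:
$r{\left(z,S \right)} = - \frac{z}{585}$ ($r{\left(z,S \right)} = z \left(- \frac{1}{585}\right) = - \frac{z}{585}$)
$o = \frac{i \sqrt{319569288935}}{65}$ ($o = \sqrt{-1045831 + \left(293812 - 991300\right) \left(\left(- \frac{1}{585}\right) 33 + 107\right)} = \sqrt{-1045831 - 697488 \left(- \frac{11}{195} + 107\right)} = \sqrt{-1045831 - \frac{4848471584}{65}} = \sqrt{- \frac{4916450599}{65}} = \frac{i \sqrt{319569288935}}{65} \approx 8697.0 i$)
$\frac{o + 581457}{971250 + 2244916} = \frac{\frac{i \sqrt{319569288935}}{65} + 581457}{971250 + 2244916} = \frac{581457 + \frac{i \sqrt{319569288935}}{65}}{3216166} = \left(581457 + \frac{i \sqrt{319569288935}}{65}\right) \frac{1}{3216166} = \frac{581457}{3216166} + \frac{i \sqrt{319569288935}}{209050790}$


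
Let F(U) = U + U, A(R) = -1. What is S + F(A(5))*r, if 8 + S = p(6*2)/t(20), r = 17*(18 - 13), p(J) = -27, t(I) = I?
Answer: -3587/20 ≈ -179.35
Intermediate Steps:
F(U) = 2*U
r = 85 (r = 17*5 = 85)
S = -187/20 (S = -8 - 27/20 = -187/20 ≈ -9.3500)
S + F(A(5))*r = -187/20 + (2*(-1))*85 = -187/20 - 2*85 = -187/20 - 170 = -3587/20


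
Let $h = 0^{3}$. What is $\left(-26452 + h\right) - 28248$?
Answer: $-54700$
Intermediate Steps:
$h = 0$
$\left(-26452 + h\right) - 28248 = \left(-26452 + 0\right) - 28248 = -26452 - 28248 = -54700$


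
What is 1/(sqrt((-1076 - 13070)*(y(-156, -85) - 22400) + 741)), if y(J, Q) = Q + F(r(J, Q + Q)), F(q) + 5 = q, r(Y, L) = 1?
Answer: sqrt(318130135)/318130135 ≈ 5.6066e-5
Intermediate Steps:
F(q) = -5 + q
y(J, Q) = -4 + Q (y(J, Q) = Q + (-5 + 1) = Q - 4 = -4 + Q)
1/(sqrt((-1076 - 13070)*(y(-156, -85) - 22400) + 741)) = 1/(sqrt((-1076 - 13070)*((-4 - 85) - 22400) + 741)) = 1/(sqrt(-14146*(-89 - 22400) + 741)) = 1/(sqrt(-14146*(-22489) + 741)) = 1/(sqrt(318129394 + 741)) = 1/(sqrt(318130135)) = sqrt(318130135)/318130135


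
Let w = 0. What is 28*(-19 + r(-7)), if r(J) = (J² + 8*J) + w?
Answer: -728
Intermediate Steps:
r(J) = J² + 8*J (r(J) = (J² + 8*J) + 0 = J² + 8*J)
28*(-19 + r(-7)) = 28*(-19 - 7*(8 - 7)) = 28*(-19 - 7*1) = 28*(-19 - 7) = 28*(-26) = -728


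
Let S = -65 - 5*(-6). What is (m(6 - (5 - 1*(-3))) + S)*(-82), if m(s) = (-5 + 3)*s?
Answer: 2542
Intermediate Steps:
S = -35 (S = -65 + 30 = -35)
m(s) = -2*s
(m(6 - (5 - 1*(-3))) + S)*(-82) = (-2*(6 - (5 - 1*(-3))) - 35)*(-82) = (-2*(6 - (5 + 3)) - 35)*(-82) = (-2*(6 - 1*8) - 35)*(-82) = (-2*(6 - 8) - 35)*(-82) = (-2*(-2) - 35)*(-82) = (4 - 35)*(-82) = -31*(-82) = 2542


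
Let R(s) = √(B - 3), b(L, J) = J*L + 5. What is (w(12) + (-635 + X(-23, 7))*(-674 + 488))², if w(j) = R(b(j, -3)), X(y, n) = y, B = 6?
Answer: (122388 + √3)² ≈ 1.4979e+10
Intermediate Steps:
b(L, J) = 5 + J*L
R(s) = √3 (R(s) = √(6 - 3) = √3)
w(j) = √3
(w(12) + (-635 + X(-23, 7))*(-674 + 488))² = (√3 + (-635 - 23)*(-674 + 488))² = (√3 - 658*(-186))² = (√3 + 122388)² = (122388 + √3)²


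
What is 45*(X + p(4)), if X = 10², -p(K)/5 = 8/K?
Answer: 4050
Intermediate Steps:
p(K) = -40/K
X = 100
45*(X + p(4)) = 45*(100 - 40/4) = 45*(100 - 40*¼) = 45*(100 - 10) = 45*90 = 4050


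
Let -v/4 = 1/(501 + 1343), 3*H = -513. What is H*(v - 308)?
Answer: 24280119/461 ≈ 52668.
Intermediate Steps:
H = -171 (H = (⅓)*(-513) = -171)
v = -1/461 (v = -4/(501 + 1343) = -4/1844 = -4*1/1844 = -1/461 ≈ -0.0021692)
H*(v - 308) = -171*(-1/461 - 308) = -171*(-141989/461) = 24280119/461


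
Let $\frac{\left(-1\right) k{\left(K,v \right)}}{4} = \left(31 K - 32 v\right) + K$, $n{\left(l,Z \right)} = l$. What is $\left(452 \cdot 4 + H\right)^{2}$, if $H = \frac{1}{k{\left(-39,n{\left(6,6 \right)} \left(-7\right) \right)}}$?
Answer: $\frac{482012221441}{147456} \approx 3.2689 \cdot 10^{6}$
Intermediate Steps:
$k{\left(K,v \right)} = - 128 K + 128 v$ ($k{\left(K,v \right)} = - 4 \left(\left(31 K - 32 v\right) + K\right) = - 4 \left(\left(- 32 v + 31 K\right) + K\right) = - 4 \left(- 32 v + 32 K\right) = - 128 K + 128 v$)
$H = - \frac{1}{384}$ ($H = \frac{1}{\left(-128\right) \left(-39\right) + 128 \cdot 6 \left(-7\right)} = \frac{1}{4992 + 128 \left(-42\right)} = \frac{1}{4992 - 5376} = \frac{1}{-384} = - \frac{1}{384} \approx -0.0026042$)
$\left(452 \cdot 4 + H\right)^{2} = \left(452 \cdot 4 - \frac{1}{384}\right)^{2} = \left(1808 - \frac{1}{384}\right)^{2} = \left(\frac{694271}{384}\right)^{2} = \frac{482012221441}{147456}$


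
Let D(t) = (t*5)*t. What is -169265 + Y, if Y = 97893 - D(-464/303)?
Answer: -6553668428/91809 ≈ -71384.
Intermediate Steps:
D(t) = 5*t² (D(t) = (5*t)*t = 5*t²)
Y = 8986381957/91809 (Y = 97893 - 5*(-464/303)² = 97893 - 5*215296/91809 = 97893 - 1*1076480/91809 = 97893 - 1076480/91809 = 8986381957/91809 ≈ 97881.)
-169265 + Y = -169265 + 8986381957/91809 = -6553668428/91809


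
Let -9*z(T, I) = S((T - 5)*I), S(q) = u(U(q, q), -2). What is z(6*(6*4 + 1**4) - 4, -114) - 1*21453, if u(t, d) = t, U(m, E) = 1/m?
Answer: -3103519697/144666 ≈ -21453.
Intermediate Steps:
S(q) = 1/q
z(T, I) = -1/(9*I*(-5 + T)) (z(T, I) = -1/(I*(T - 5))/9 = -1/(I*(-5 + T))/9 = -1/(9*I*(-5 + T)))
z(6*(6*4 + 1**4) - 4, -114) - 1*21453 = -1/9/(-114*(-5 + (6*(6*4 + 1**4) - 4))) - 1*21453 = -1/9*(-1/114)/(-5 + (6*(24 + 1) - 4)) - 21453 = -1/9*(-1/114)/(-5 + (6*25 - 4)) - 21453 = -1/9*(-1/114)/(-5 + (150 - 4)) - 21453 = -1/9*(-1/114)/(-5 + 146) - 21453 = -1/9*(-1/114)/141 - 21453 = -1/9*(-1/114)*1/141 - 21453 = 1/144666 - 21453 = -3103519697/144666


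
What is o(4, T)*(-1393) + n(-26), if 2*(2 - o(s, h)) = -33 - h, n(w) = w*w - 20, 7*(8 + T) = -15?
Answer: -18050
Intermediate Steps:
T = -71/7 (T = -8 + (⅐)*(-15) = -8 - 15/7 = -71/7 ≈ -10.143)
n(w) = -20 + w² (n(w) = w² - 20 = -20 + w²)
o(s, h) = 37/2 + h/2 (o(s, h) = 2 - (-33 - h)/2 = 2 + (33/2 + h/2) = 37/2 + h/2)
o(4, T)*(-1393) + n(-26) = (37/2 + (½)*(-71/7))*(-1393) + (-20 + (-26)²) = (37/2 - 71/14)*(-1393) + (-20 + 676) = (94/7)*(-1393) + 656 = -18706 + 656 = -18050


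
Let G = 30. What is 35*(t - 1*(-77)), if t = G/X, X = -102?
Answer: 45640/17 ≈ 2684.7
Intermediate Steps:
t = -5/17 (t = 30/(-102) = 30*(-1/102) = -5/17 ≈ -0.29412)
35*(t - 1*(-77)) = 35*(-5/17 - 1*(-77)) = 35*(-5/17 + 77) = 35*(1304/17) = 45640/17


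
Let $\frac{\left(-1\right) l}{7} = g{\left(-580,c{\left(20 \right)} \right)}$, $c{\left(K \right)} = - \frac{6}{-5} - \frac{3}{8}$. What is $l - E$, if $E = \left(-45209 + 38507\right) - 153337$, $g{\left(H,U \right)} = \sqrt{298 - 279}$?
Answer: $160039 - 7 \sqrt{19} \approx 1.6001 \cdot 10^{5}$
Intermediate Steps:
$c{\left(K \right)} = \frac{33}{40}$ ($c{\left(K \right)} = \left(-6\right) \left(- \frac{1}{5}\right) - \frac{3}{8} = \frac{6}{5} - \frac{3}{8} = \frac{33}{40}$)
$g{\left(H,U \right)} = \sqrt{19}$
$l = - 7 \sqrt{19} \approx -30.512$
$E = -160039$ ($E = -6702 - 153337 = -160039$)
$l - E = - 7 \sqrt{19} - -160039 = - 7 \sqrt{19} + 160039 = 160039 - 7 \sqrt{19}$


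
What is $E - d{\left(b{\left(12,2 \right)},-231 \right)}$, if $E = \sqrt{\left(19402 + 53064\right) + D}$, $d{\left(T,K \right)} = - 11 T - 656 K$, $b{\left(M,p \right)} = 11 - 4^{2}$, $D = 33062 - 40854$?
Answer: $-151591 + 3 \sqrt{7186} \approx -1.5134 \cdot 10^{5}$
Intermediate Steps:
$D = -7792$
$b{\left(M,p \right)} = -5$ ($b{\left(M,p \right)} = 11 - 16 = -5$)
$d{\left(T,K \right)} = - 656 K - 11 T$
$E = 3 \sqrt{7186}$ ($E = \sqrt{\left(19402 + 53064\right) - 7792} = \sqrt{72466 - 7792} = \sqrt{64674} = 3 \sqrt{7186} \approx 254.31$)
$E - d{\left(b{\left(12,2 \right)},-231 \right)} = 3 \sqrt{7186} - \left(\left(-656\right) \left(-231\right) - -55\right) = 3 \sqrt{7186} - \left(151536 + 55\right) = 3 \sqrt{7186} - 151591 = -151591 + 3 \sqrt{7186}$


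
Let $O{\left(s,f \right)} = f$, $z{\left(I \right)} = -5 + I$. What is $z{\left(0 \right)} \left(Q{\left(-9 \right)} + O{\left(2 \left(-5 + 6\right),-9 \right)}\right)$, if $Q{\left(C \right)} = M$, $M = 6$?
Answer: $15$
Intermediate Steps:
$Q{\left(C \right)} = 6$
$z{\left(0 \right)} \left(Q{\left(-9 \right)} + O{\left(2 \left(-5 + 6\right),-9 \right)}\right) = \left(-5 + 0\right) \left(6 - 9\right) = \left(-5\right) \left(-3\right) = 15$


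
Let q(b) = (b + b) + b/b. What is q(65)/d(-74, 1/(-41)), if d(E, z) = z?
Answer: -5371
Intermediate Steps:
q(b) = 1 + 2*b (q(b) = 2*b + 1 = 1 + 2*b)
q(65)/d(-74, 1/(-41)) = (1 + 2*65)/(1/(-41)) = (1 + 130)/(-1/41) = 131*(-41) = -5371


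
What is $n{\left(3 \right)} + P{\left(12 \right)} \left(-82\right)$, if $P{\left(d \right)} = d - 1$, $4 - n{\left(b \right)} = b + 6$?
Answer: $-907$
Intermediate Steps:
$n{\left(b \right)} = -2 - b$ ($n{\left(b \right)} = 4 - \left(b + 6\right) = 4 - \left(6 + b\right) = -2 - b$)
$P{\left(d \right)} = -1 + d$
$n{\left(3 \right)} + P{\left(12 \right)} \left(-82\right) = \left(-2 - 3\right) + \left(-1 + 12\right) \left(-82\right) = \left(-2 - 3\right) + 11 \left(-82\right) = -5 - 902 = -907$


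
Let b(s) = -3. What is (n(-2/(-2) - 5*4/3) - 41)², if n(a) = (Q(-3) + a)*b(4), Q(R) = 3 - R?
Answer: 1764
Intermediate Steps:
n(a) = -18 - 3*a (n(a) = ((3 - 1*(-3)) + a)*(-3) = ((3 + 3) + a)*(-3) = (6 + a)*(-3) = -18 - 3*a)
(n(-2/(-2) - 5*4/3) - 41)² = ((-18 - 3*(-2/(-2) - 5*4/3)) - 41)² = ((-18 - 3*(-2*(-½) - 20*⅓)) - 41)² = ((-18 - 3*(1 - 20/3)) - 41)² = ((-18 - 3*(-17/3)) - 41)² = ((-18 + 17) - 41)² = (-1 - 41)² = (-42)² = 1764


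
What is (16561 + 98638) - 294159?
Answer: -178960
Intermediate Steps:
(16561 + 98638) - 294159 = 115199 - 294159 = -178960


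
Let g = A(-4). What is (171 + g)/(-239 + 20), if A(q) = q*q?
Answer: -187/219 ≈ -0.85388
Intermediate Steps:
A(q) = q²
g = 16 (g = (-4)² = 16)
(171 + g)/(-239 + 20) = (171 + 16)/(-239 + 20) = 187/(-219) = 187*(-1/219) = -187/219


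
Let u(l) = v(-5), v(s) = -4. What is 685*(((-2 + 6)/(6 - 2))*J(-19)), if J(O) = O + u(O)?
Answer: -15755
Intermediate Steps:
u(l) = -4
J(O) = -4 + O (J(O) = O - 4 = -4 + O)
685*(((-2 + 6)/(6 - 2))*J(-19)) = 685*(((-2 + 6)/(6 - 2))*(-4 - 19)) = 685*((4/4)*(-23)) = 685*((4*(¼))*(-23)) = 685*(1*(-23)) = 685*(-23) = -15755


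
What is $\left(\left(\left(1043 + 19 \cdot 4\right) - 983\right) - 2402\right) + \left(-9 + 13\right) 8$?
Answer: $-2234$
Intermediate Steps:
$\left(\left(\left(1043 + 19 \cdot 4\right) - 983\right) - 2402\right) + \left(-9 + 13\right) 8 = \left(\left(\left(1043 + 76\right) - 983\right) - 2402\right) + 4 \cdot 8 = \left(\left(1119 - 983\right) - 2402\right) + 32 = \left(136 - 2402\right) + 32 = -2266 + 32 = -2234$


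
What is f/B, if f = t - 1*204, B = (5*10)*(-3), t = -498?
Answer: 117/25 ≈ 4.6800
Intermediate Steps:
B = -150 (B = 50*(-3) = -150)
f = -702 (f = -498 - 1*204 = -498 - 204 = -702)
f/B = -702/(-150) = -702*(-1/150) = 117/25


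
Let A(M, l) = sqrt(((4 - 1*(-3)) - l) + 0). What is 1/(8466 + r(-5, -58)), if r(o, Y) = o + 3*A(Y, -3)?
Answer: 8461/71588431 - 3*sqrt(10)/71588431 ≈ 0.00011806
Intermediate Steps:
A(M, l) = sqrt(7 - l) (A(M, l) = sqrt(((4 + 3) - l) + 0) = sqrt((7 - l) + 0) = sqrt(7 - l))
r(o, Y) = o + 3*sqrt(10) (r(o, Y) = o + 3*sqrt(7 - 1*(-3)) = o + 3*sqrt(7 + 3) = o + 3*sqrt(10))
1/(8466 + r(-5, -58)) = 1/(8466 + (-5 + 3*sqrt(10))) = 1/(8461 + 3*sqrt(10))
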